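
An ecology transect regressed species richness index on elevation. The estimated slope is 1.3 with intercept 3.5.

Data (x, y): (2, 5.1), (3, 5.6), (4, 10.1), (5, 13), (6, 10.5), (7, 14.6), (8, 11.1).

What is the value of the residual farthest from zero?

e = 3

x=2: ŷ = 3.5 + 1.3·2 = 6.1; e = 5.1 − 6.1 = -1
x=3: ŷ = 3.5 + 1.3·3 = 7.4; e = 5.6 − 7.4 = -1.8
x=4: ŷ = 3.5 + 1.3·4 = 8.7; e = 10.1 − 8.7 = 1.4
x=5: ŷ = 3.5 + 1.3·5 = 10; e = 13 − 10 = 3
x=6: ŷ = 3.5 + 1.3·6 = 11.3; e = 10.5 − 11.3 = -0.8
x=7: ŷ = 3.5 + 1.3·7 = 12.6; e = 14.6 − 12.6 = 2
x=8: ŷ = 3.5 + 1.3·8 = 13.9; e = 11.1 − 13.9 = -2.8
Largest |e| is 3 at x = 5, residual 3.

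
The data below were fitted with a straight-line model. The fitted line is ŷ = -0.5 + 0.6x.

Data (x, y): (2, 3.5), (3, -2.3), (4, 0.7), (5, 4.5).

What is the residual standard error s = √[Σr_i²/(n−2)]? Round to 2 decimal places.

x=2: ŷ = -0.5 + 0.6·2 = 0.7; r = 3.5 − 0.7 = 2.8
x=3: ŷ = -0.5 + 0.6·3 = 1.3; r = -2.3 − 1.3 = -3.6
x=4: ŷ = -0.5 + 0.6·4 = 1.9; r = 0.7 − 1.9 = -1.2
x=5: ŷ = -0.5 + 0.6·5 = 2.5; r = 4.5 − 2.5 = 2
SSE = 7.84 + 12.96 + 1.44 + 4 = 26.24
s = √(26.24/2) = √13.12 ≈ 3.62

s = 3.62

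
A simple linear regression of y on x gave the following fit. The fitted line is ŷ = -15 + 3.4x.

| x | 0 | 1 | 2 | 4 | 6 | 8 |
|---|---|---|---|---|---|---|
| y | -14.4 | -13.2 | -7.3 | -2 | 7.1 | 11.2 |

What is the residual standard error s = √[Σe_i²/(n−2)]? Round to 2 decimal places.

s = 1.41

x=0: ŷ = -15 + 3.4·0 = -15; e = -14.4 − (-15) = 0.6
x=1: ŷ = -15 + 3.4·1 = -11.6; e = -13.2 − (-11.6) = -1.6
x=2: ŷ = -15 + 3.4·2 = -8.2; e = -7.3 − (-8.2) = 0.9
x=4: ŷ = -15 + 3.4·4 = -1.4; e = -2 − (-1.4) = -0.6
x=6: ŷ = -15 + 3.4·6 = 5.4; e = 7.1 − 5.4 = 1.7
x=8: ŷ = -15 + 3.4·8 = 12.2; e = 11.2 − 12.2 = -1
SSE = 0.36 + 2.56 + 0.81 + 0.36 + 2.89 + 1 = 7.98
s = √(7.98/4) = √1.995 ≈ 1.41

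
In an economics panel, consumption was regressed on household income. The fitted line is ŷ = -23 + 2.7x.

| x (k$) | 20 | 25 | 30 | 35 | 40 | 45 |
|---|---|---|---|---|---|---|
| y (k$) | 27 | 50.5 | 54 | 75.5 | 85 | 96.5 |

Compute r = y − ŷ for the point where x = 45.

r = -2

ŷ = -23 + 2.7·45 = 98.5
r = 96.5 − 98.5 = -2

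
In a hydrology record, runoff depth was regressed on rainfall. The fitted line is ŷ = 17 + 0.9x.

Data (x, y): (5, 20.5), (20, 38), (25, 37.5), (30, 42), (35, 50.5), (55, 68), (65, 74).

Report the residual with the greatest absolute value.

x=5: ŷ = 17 + 0.9·5 = 21.5; r = 20.5 − 21.5 = -1
x=20: ŷ = 17 + 0.9·20 = 35; r = 38 − 35 = 3
x=25: ŷ = 17 + 0.9·25 = 39.5; r = 37.5 − 39.5 = -2
x=30: ŷ = 17 + 0.9·30 = 44; r = 42 − 44 = -2
x=35: ŷ = 17 + 0.9·35 = 48.5; r = 50.5 − 48.5 = 2
x=55: ŷ = 17 + 0.9·55 = 66.5; r = 68 − 66.5 = 1.5
x=65: ŷ = 17 + 0.9·65 = 75.5; r = 74 − 75.5 = -1.5
Largest |r| is 3 at x = 20, residual 3.

r = 3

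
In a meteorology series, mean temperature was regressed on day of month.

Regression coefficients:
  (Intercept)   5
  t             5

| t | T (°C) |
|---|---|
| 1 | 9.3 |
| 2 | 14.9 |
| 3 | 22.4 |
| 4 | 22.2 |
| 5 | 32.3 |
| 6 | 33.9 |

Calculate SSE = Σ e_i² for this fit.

t=1: T̂ = 5 + 5·1 = 10; e = 9.3 − 10 = -0.7
t=2: T̂ = 5 + 5·2 = 15; e = 14.9 − 15 = -0.1
t=3: T̂ = 5 + 5·3 = 20; e = 22.4 − 20 = 2.4
t=4: T̂ = 5 + 5·4 = 25; e = 22.2 − 25 = -2.8
t=5: T̂ = 5 + 5·5 = 30; e = 32.3 − 30 = 2.3
t=6: T̂ = 5 + 5·6 = 35; e = 33.9 − 35 = -1.1
SSE = 0.49 + 0.01 + 5.76 + 7.84 + 5.29 + 1.21 = 20.6

SSE = 20.6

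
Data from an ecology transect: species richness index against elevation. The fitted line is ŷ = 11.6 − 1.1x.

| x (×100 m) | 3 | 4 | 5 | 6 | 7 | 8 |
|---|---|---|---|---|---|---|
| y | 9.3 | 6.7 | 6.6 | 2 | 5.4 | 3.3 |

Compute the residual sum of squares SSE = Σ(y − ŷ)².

x=3: ŷ = 11.6 − 1.1·3 = 8.3; e = 9.3 − 8.3 = 1
x=4: ŷ = 11.6 − 1.1·4 = 7.2; e = 6.7 − 7.2 = -0.5
x=5: ŷ = 11.6 − 1.1·5 = 6.1; e = 6.6 − 6.1 = 0.5
x=6: ŷ = 11.6 − 1.1·6 = 5; e = 2 − 5 = -3
x=7: ŷ = 11.6 − 1.1·7 = 3.9; e = 5.4 − 3.9 = 1.5
x=8: ŷ = 11.6 − 1.1·8 = 2.8; e = 3.3 − 2.8 = 0.5
SSE = 1 + 0.25 + 0.25 + 9 + 2.25 + 0.25 = 13

SSE = 13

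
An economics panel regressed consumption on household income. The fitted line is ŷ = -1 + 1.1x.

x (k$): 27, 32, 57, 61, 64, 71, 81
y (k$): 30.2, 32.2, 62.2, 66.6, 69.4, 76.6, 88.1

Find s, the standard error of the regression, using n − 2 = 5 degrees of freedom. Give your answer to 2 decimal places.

x=27: ŷ = -1 + 1.1·27 = 28.7; r = 30.2 − 28.7 = 1.5
x=32: ŷ = -1 + 1.1·32 = 34.2; r = 32.2 − 34.2 = -2
x=57: ŷ = -1 + 1.1·57 = 61.7; r = 62.2 − 61.7 = 0.5
x=61: ŷ = -1 + 1.1·61 = 66.1; r = 66.6 − 66.1 = 0.5
x=64: ŷ = -1 + 1.1·64 = 69.4; r = 69.4 − 69.4 = 0
x=71: ŷ = -1 + 1.1·71 = 77.1; r = 76.6 − 77.1 = -0.5
x=81: ŷ = -1 + 1.1·81 = 88.1; r = 88.1 − 88.1 = 0
SSE = 2.25 + 4 + 0.25 + 0.25 + 0 + 0.25 + 0 = 7
s = √(7/5) = √1.4 ≈ 1.18

s = 1.18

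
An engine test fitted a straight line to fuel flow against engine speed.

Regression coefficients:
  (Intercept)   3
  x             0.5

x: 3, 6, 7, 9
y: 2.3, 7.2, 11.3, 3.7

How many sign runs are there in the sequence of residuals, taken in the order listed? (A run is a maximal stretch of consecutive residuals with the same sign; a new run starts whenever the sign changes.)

x=3: ŷ = 3 + 0.5·3 = 4.5; e = 2.3 − 4.5 = -2.2
x=6: ŷ = 3 + 0.5·6 = 6; e = 7.2 − 6 = 1.2
x=7: ŷ = 3 + 0.5·7 = 6.5; e = 11.3 − 6.5 = 4.8
x=9: ŷ = 3 + 0.5·9 = 7.5; e = 3.7 − 7.5 = -3.8
Signs: − + + −
Runs: −×1, +×2, −×1 → 3

3 runs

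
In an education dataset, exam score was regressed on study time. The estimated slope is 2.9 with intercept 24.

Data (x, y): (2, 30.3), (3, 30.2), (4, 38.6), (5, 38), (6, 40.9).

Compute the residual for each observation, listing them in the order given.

x=2: ŷ = 24 + 2.9·2 = 29.8; e = 30.3 − 29.8 = 0.5
x=3: ŷ = 24 + 2.9·3 = 32.7; e = 30.2 − 32.7 = -2.5
x=4: ŷ = 24 + 2.9·4 = 35.6; e = 38.6 − 35.6 = 3
x=5: ŷ = 24 + 2.9·5 = 38.5; e = 38 − 38.5 = -0.5
x=6: ŷ = 24 + 2.9·6 = 41.4; e = 40.9 − 41.4 = -0.5

0.5, -2.5, 3, -0.5, -0.5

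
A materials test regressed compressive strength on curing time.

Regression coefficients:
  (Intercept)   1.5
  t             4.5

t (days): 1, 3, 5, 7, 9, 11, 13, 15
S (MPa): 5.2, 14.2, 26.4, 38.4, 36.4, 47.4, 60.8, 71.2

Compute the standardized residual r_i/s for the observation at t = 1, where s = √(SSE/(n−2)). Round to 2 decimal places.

t=1: ŷ = 1.5 + 4.5·1 = 6; r = 5.2 − 6 = -0.8
t=3: ŷ = 1.5 + 4.5·3 = 15; r = 14.2 − 15 = -0.8
t=5: ŷ = 1.5 + 4.5·5 = 24; r = 26.4 − 24 = 2.4
t=7: ŷ = 1.5 + 4.5·7 = 33; r = 38.4 − 33 = 5.4
t=9: ŷ = 1.5 + 4.5·9 = 42; r = 36.4 − 42 = -5.6
t=11: ŷ = 1.5 + 4.5·11 = 51; r = 47.4 − 51 = -3.6
t=13: ŷ = 1.5 + 4.5·13 = 60; r = 60.8 − 60 = 0.8
t=15: ŷ = 1.5 + 4.5·15 = 69; r = 71.2 − 69 = 2.2
SSE = 0.64 + 0.64 + 5.76 + 29.16 + 31.36 + 12.96 + 0.64 + 4.84 = 86
s = √(86/6) = 3.78594
r/s = -0.8 / 3.78594 = -0.21

-0.21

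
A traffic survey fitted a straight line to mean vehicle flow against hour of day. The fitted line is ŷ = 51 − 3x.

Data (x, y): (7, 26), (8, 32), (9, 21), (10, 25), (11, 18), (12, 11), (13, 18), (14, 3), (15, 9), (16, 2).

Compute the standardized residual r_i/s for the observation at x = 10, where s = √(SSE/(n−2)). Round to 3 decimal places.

0.883

x=7: ŷ = 51 − 3·7 = 30; r = 26 − 30 = -4
x=8: ŷ = 51 − 3·8 = 27; r = 32 − 27 = 5
x=9: ŷ = 51 − 3·9 = 24; r = 21 − 24 = -3
x=10: ŷ = 51 − 3·10 = 21; r = 25 − 21 = 4
x=11: ŷ = 51 − 3·11 = 18; r = 18 − 18 = 0
x=12: ŷ = 51 − 3·12 = 15; r = 11 − 15 = -4
x=13: ŷ = 51 − 3·13 = 12; r = 18 − 12 = 6
x=14: ŷ = 51 − 3·14 = 9; r = 3 − 9 = -6
x=15: ŷ = 51 − 3·15 = 6; r = 9 − 6 = 3
x=16: ŷ = 51 − 3·16 = 3; r = 2 − 3 = -1
SSE = 16 + 25 + 9 + 16 + 0 + 16 + 36 + 36 + 9 + 1 = 164
s = √(164/8) = 4.52769
r/s = 4 / 4.52769 = 0.883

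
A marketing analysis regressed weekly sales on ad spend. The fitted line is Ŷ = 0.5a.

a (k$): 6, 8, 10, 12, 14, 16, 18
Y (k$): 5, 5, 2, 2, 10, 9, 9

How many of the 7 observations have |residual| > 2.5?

a=6: Ŷ = 0.5·6 = 3; r = 5 − 3 = 2
a=8: Ŷ = 0.5·8 = 4; r = 5 − 4 = 1
a=10: Ŷ = 0.5·10 = 5; r = 2 − 5 = -3
a=12: Ŷ = 0.5·12 = 6; r = 2 − 6 = -4
a=14: Ŷ = 0.5·14 = 7; r = 10 − 7 = 3
a=16: Ŷ = 0.5·16 = 8; r = 9 − 8 = 1
a=18: Ŷ = 0.5·18 = 9; r = 9 − 9 = 0
|r| > 2.5: a=10 (|r|=3), a=12 (|r|=4), a=14 (|r|=3) → 3

3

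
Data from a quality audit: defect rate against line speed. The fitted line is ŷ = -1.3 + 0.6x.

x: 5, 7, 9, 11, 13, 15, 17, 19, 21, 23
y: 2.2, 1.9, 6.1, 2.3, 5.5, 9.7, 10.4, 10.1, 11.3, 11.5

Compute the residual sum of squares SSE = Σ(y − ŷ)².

x=5: ŷ = -1.3 + 0.6·5 = 1.7; e = 2.2 − 1.7 = 0.5
x=7: ŷ = -1.3 + 0.6·7 = 2.9; e = 1.9 − 2.9 = -1
x=9: ŷ = -1.3 + 0.6·9 = 4.1; e = 6.1 − 4.1 = 2
x=11: ŷ = -1.3 + 0.6·11 = 5.3; e = 2.3 − 5.3 = -3
x=13: ŷ = -1.3 + 0.6·13 = 6.5; e = 5.5 − 6.5 = -1
x=15: ŷ = -1.3 + 0.6·15 = 7.7; e = 9.7 − 7.7 = 2
x=17: ŷ = -1.3 + 0.6·17 = 8.9; e = 10.4 − 8.9 = 1.5
x=19: ŷ = -1.3 + 0.6·19 = 10.1; e = 10.1 − 10.1 = 0
x=21: ŷ = -1.3 + 0.6·21 = 11.3; e = 11.3 − 11.3 = 0
x=23: ŷ = -1.3 + 0.6·23 = 12.5; e = 11.5 − 12.5 = -1
SSE = 0.25 + 1 + 4 + 9 + 1 + 4 + 2.25 + 0 + 0 + 1 = 22.5

SSE = 22.5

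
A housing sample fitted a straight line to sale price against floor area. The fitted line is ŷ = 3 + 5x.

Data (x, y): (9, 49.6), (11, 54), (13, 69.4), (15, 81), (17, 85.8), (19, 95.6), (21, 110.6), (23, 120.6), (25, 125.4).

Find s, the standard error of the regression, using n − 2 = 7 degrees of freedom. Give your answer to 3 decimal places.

x=9: ŷ = 3 + 5·9 = 48; r = 49.6 − 48 = 1.6
x=11: ŷ = 3 + 5·11 = 58; r = 54 − 58 = -4
x=13: ŷ = 3 + 5·13 = 68; r = 69.4 − 68 = 1.4
x=15: ŷ = 3 + 5·15 = 78; r = 81 − 78 = 3
x=17: ŷ = 3 + 5·17 = 88; r = 85.8 − 88 = -2.2
x=19: ŷ = 3 + 5·19 = 98; r = 95.6 − 98 = -2.4
x=21: ŷ = 3 + 5·21 = 108; r = 110.6 − 108 = 2.6
x=23: ŷ = 3 + 5·23 = 118; r = 120.6 − 118 = 2.6
x=25: ŷ = 3 + 5·25 = 128; r = 125.4 − 128 = -2.6
SSE = 2.56 + 16 + 1.96 + 9 + 4.84 + 5.76 + 6.76 + 6.76 + 6.76 = 60.4
s = √(60.4/7) = √8.62857 ≈ 2.937

s = 2.937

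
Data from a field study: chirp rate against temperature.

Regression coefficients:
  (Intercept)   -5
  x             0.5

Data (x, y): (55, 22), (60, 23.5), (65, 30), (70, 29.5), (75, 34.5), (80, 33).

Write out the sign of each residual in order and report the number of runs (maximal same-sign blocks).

5 runs

x=55: ŷ = -5 + 0.5·55 = 22.5; e = 22 − 22.5 = -0.5
x=60: ŷ = -5 + 0.5·60 = 25; e = 23.5 − 25 = -1.5
x=65: ŷ = -5 + 0.5·65 = 27.5; e = 30 − 27.5 = 2.5
x=70: ŷ = -5 + 0.5·70 = 30; e = 29.5 − 30 = -0.5
x=75: ŷ = -5 + 0.5·75 = 32.5; e = 34.5 − 32.5 = 2
x=80: ŷ = -5 + 0.5·80 = 35; e = 33 − 35 = -2
Signs: − − + − + −
Runs: −×2, +×1, −×1, +×1, −×1 → 5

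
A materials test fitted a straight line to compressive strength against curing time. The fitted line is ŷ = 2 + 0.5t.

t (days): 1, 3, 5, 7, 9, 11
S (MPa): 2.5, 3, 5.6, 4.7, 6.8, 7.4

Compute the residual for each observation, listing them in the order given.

0, -0.5, 1.1, -0.8, 0.3, -0.1

t=1: ŷ = 2 + 0.5·1 = 2.5; e = 2.5 − 2.5 = 0
t=3: ŷ = 2 + 0.5·3 = 3.5; e = 3 − 3.5 = -0.5
t=5: ŷ = 2 + 0.5·5 = 4.5; e = 5.6 − 4.5 = 1.1
t=7: ŷ = 2 + 0.5·7 = 5.5; e = 4.7 − 5.5 = -0.8
t=9: ŷ = 2 + 0.5·9 = 6.5; e = 6.8 − 6.5 = 0.3
t=11: ŷ = 2 + 0.5·11 = 7.5; e = 7.4 − 7.5 = -0.1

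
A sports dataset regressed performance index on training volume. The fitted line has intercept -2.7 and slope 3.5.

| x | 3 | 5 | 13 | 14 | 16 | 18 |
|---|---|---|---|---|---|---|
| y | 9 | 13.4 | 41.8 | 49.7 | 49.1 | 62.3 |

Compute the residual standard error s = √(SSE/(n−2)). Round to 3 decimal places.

s = 3.066

x=3: ŷ = -2.7 + 3.5·3 = 7.8; e = 9 − 7.8 = 1.2
x=5: ŷ = -2.7 + 3.5·5 = 14.8; e = 13.4 − 14.8 = -1.4
x=13: ŷ = -2.7 + 3.5·13 = 42.8; e = 41.8 − 42.8 = -1
x=14: ŷ = -2.7 + 3.5·14 = 46.3; e = 49.7 − 46.3 = 3.4
x=16: ŷ = -2.7 + 3.5·16 = 53.3; e = 49.1 − 53.3 = -4.2
x=18: ŷ = -2.7 + 3.5·18 = 60.3; e = 62.3 − 60.3 = 2
SSE = 1.44 + 1.96 + 1 + 11.56 + 17.64 + 4 = 37.6
s = √(37.6/4) = √9.4 ≈ 3.066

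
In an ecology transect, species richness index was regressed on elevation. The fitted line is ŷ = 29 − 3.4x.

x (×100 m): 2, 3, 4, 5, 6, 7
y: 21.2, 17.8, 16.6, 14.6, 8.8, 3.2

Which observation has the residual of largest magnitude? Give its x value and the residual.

x=2: ŷ = 29 − 3.4·2 = 22.2; e = 21.2 − 22.2 = -1
x=3: ŷ = 29 − 3.4·3 = 18.8; e = 17.8 − 18.8 = -1
x=4: ŷ = 29 − 3.4·4 = 15.4; e = 16.6 − 15.4 = 1.2
x=5: ŷ = 29 − 3.4·5 = 12; e = 14.6 − 12 = 2.6
x=6: ŷ = 29 − 3.4·6 = 8.6; e = 8.8 − 8.6 = 0.2
x=7: ŷ = 29 − 3.4·7 = 5.2; e = 3.2 − 5.2 = -2
Largest |e| is 2.6 at x = 5, residual 2.6.

x = 5, e = 2.6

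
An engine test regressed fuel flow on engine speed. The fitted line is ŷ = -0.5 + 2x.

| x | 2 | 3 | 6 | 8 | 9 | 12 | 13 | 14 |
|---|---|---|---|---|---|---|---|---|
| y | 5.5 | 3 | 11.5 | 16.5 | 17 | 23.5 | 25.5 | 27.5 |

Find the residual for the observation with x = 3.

r = -2.5

ŷ = -0.5 + 2·3 = 5.5
r = 3 − 5.5 = -2.5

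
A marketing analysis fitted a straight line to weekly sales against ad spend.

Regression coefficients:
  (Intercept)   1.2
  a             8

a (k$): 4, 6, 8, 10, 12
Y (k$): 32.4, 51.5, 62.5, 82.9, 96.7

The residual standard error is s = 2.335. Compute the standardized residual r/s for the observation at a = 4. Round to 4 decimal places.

-0.3426

ŷ = 1.2 + 8·4 = 33.2
r = 32.4 − 33.2 = -0.8
r/s = -0.8 / 2.335 = -0.3426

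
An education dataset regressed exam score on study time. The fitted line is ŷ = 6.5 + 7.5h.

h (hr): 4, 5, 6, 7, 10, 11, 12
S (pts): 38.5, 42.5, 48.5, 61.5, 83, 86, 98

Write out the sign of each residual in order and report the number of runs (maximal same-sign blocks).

h=4: ŷ = 6.5 + 7.5·4 = 36.5; r = 38.5 − 36.5 = 2
h=5: ŷ = 6.5 + 7.5·5 = 44; r = 42.5 − 44 = -1.5
h=6: ŷ = 6.5 + 7.5·6 = 51.5; r = 48.5 − 51.5 = -3
h=7: ŷ = 6.5 + 7.5·7 = 59; r = 61.5 − 59 = 2.5
h=10: ŷ = 6.5 + 7.5·10 = 81.5; r = 83 − 81.5 = 1.5
h=11: ŷ = 6.5 + 7.5·11 = 89; r = 86 − 89 = -3
h=12: ŷ = 6.5 + 7.5·12 = 96.5; r = 98 − 96.5 = 1.5
Signs: + − − + + − +
Runs: +×1, −×2, +×2, −×1, +×1 → 5

5 runs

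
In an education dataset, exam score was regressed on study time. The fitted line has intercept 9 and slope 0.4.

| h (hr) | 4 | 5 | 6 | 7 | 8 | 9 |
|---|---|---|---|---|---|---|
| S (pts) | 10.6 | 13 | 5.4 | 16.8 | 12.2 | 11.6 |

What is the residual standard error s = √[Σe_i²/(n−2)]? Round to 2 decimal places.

s = 4.06

h=4: Ŝ = 9 + 0.4·4 = 10.6; e = 10.6 − 10.6 = 0
h=5: Ŝ = 9 + 0.4·5 = 11; e = 13 − 11 = 2
h=6: Ŝ = 9 + 0.4·6 = 11.4; e = 5.4 − 11.4 = -6
h=7: Ŝ = 9 + 0.4·7 = 11.8; e = 16.8 − 11.8 = 5
h=8: Ŝ = 9 + 0.4·8 = 12.2; e = 12.2 − 12.2 = 0
h=9: Ŝ = 9 + 0.4·9 = 12.6; e = 11.6 − 12.6 = -1
SSE = 0 + 4 + 36 + 25 + 0 + 1 = 66
s = √(66/4) = √16.5 ≈ 4.06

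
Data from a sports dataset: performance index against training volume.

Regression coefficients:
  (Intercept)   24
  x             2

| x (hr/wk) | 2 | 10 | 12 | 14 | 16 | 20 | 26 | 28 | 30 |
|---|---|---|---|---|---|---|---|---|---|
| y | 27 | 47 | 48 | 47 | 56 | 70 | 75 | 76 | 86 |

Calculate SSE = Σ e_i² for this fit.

SSE = 92

x=2: ŷ = 24 + 2·2 = 28; e = 27 − 28 = -1
x=10: ŷ = 24 + 2·10 = 44; e = 47 − 44 = 3
x=12: ŷ = 24 + 2·12 = 48; e = 48 − 48 = 0
x=14: ŷ = 24 + 2·14 = 52; e = 47 − 52 = -5
x=16: ŷ = 24 + 2·16 = 56; e = 56 − 56 = 0
x=20: ŷ = 24 + 2·20 = 64; e = 70 − 64 = 6
x=26: ŷ = 24 + 2·26 = 76; e = 75 − 76 = -1
x=28: ŷ = 24 + 2·28 = 80; e = 76 − 80 = -4
x=30: ŷ = 24 + 2·30 = 84; e = 86 − 84 = 2
SSE = 1 + 9 + 0 + 25 + 0 + 36 + 1 + 16 + 4 = 92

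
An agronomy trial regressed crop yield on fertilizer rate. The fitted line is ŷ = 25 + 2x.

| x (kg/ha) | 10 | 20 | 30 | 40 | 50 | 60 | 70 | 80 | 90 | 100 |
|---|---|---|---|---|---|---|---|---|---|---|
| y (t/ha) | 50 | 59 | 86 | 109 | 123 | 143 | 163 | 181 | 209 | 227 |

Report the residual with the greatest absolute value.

e = -6

x=10: ŷ = 25 + 2·10 = 45; e = 50 − 45 = 5
x=20: ŷ = 25 + 2·20 = 65; e = 59 − 65 = -6
x=30: ŷ = 25 + 2·30 = 85; e = 86 − 85 = 1
x=40: ŷ = 25 + 2·40 = 105; e = 109 − 105 = 4
x=50: ŷ = 25 + 2·50 = 125; e = 123 − 125 = -2
x=60: ŷ = 25 + 2·60 = 145; e = 143 − 145 = -2
x=70: ŷ = 25 + 2·70 = 165; e = 163 − 165 = -2
x=80: ŷ = 25 + 2·80 = 185; e = 181 − 185 = -4
x=90: ŷ = 25 + 2·90 = 205; e = 209 − 205 = 4
x=100: ŷ = 25 + 2·100 = 225; e = 227 − 225 = 2
Largest |e| is 6 at x = 20, residual -6.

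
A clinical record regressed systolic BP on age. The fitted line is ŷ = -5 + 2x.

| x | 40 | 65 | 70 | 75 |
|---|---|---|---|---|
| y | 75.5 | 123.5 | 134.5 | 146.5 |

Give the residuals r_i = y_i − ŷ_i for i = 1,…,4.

x=40: ŷ = -5 + 2·40 = 75; r = 75.5 − 75 = 0.5
x=65: ŷ = -5 + 2·65 = 125; r = 123.5 − 125 = -1.5
x=70: ŷ = -5 + 2·70 = 135; r = 134.5 − 135 = -0.5
x=75: ŷ = -5 + 2·75 = 145; r = 146.5 − 145 = 1.5

0.5, -1.5, -0.5, 1.5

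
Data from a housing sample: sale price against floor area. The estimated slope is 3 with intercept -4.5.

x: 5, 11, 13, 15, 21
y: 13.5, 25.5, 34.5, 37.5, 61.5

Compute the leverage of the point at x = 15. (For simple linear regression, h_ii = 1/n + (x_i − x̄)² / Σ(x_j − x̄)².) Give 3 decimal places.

x̄ = (5 + 11 + 13 + 15 + 21)/5 = 13
Σ(x − x̄)² = 64 + 4 + 0 + 4 + 64 = 136
h = 1/5 + (2)²/136 = 0.2 + 0.0294118 = 0.229

h = 0.229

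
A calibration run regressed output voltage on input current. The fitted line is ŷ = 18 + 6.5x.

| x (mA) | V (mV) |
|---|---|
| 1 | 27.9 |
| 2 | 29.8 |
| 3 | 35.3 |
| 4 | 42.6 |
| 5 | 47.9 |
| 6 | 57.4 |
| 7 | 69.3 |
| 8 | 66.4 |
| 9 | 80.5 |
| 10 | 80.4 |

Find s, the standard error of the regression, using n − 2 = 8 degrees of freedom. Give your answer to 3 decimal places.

s = 3.466

x=1: ŷ = 18 + 6.5·1 = 24.5; e = 27.9 − 24.5 = 3.4
x=2: ŷ = 18 + 6.5·2 = 31; e = 29.8 − 31 = -1.2
x=3: ŷ = 18 + 6.5·3 = 37.5; e = 35.3 − 37.5 = -2.2
x=4: ŷ = 18 + 6.5·4 = 44; e = 42.6 − 44 = -1.4
x=5: ŷ = 18 + 6.5·5 = 50.5; e = 47.9 − 50.5 = -2.6
x=6: ŷ = 18 + 6.5·6 = 57; e = 57.4 − 57 = 0.4
x=7: ŷ = 18 + 6.5·7 = 63.5; e = 69.3 − 63.5 = 5.8
x=8: ŷ = 18 + 6.5·8 = 70; e = 66.4 − 70 = -3.6
x=9: ŷ = 18 + 6.5·9 = 76.5; e = 80.5 − 76.5 = 4
x=10: ŷ = 18 + 6.5·10 = 83; e = 80.4 − 83 = -2.6
SSE = 11.56 + 1.44 + 4.84 + 1.96 + 6.76 + 0.16 + 33.64 + 12.96 + 16 + 6.76 = 96.08
s = √(96.08/8) = √12.01 ≈ 3.466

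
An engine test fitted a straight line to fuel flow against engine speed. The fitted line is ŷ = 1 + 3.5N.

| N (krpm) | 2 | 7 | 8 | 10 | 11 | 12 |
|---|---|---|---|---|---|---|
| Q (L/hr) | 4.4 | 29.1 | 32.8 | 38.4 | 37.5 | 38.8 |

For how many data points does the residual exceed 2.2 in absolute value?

5

N=2: ŷ = 1 + 3.5·2 = 8; r = 4.4 − 8 = -3.6
N=7: ŷ = 1 + 3.5·7 = 25.5; r = 29.1 − 25.5 = 3.6
N=8: ŷ = 1 + 3.5·8 = 29; r = 32.8 − 29 = 3.8
N=10: ŷ = 1 + 3.5·10 = 36; r = 38.4 − 36 = 2.4
N=11: ŷ = 1 + 3.5·11 = 39.5; r = 37.5 − 39.5 = -2
N=12: ŷ = 1 + 3.5·12 = 43; r = 38.8 − 43 = -4.2
|r| > 2.2: N=2 (|r|=3.6), N=7 (|r|=3.6), N=8 (|r|=3.8), N=10 (|r|=2.4), N=12 (|r|=4.2) → 5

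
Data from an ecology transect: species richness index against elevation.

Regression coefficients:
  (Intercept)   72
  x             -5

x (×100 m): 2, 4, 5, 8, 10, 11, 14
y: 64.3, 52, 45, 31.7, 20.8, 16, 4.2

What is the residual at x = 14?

e = 2.2

ŷ = 72 − 5·14 = 2
e = 4.2 − 2 = 2.2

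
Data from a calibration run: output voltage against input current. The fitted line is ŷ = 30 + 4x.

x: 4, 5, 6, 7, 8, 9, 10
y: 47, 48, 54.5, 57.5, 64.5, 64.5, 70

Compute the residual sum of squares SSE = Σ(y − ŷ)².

SSE = 14

x=4: ŷ = 30 + 4·4 = 46; e = 47 − 46 = 1
x=5: ŷ = 30 + 4·5 = 50; e = 48 − 50 = -2
x=6: ŷ = 30 + 4·6 = 54; e = 54.5 − 54 = 0.5
x=7: ŷ = 30 + 4·7 = 58; e = 57.5 − 58 = -0.5
x=8: ŷ = 30 + 4·8 = 62; e = 64.5 − 62 = 2.5
x=9: ŷ = 30 + 4·9 = 66; e = 64.5 − 66 = -1.5
x=10: ŷ = 30 + 4·10 = 70; e = 70 − 70 = 0
SSE = 1 + 4 + 0.25 + 0.25 + 6.25 + 2.25 + 0 = 14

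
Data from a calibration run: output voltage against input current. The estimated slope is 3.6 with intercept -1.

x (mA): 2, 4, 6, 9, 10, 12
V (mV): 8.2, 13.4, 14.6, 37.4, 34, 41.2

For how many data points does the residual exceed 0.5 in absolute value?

x=2: V̂ = -1 + 3.6·2 = 6.2; e = 8.2 − 6.2 = 2
x=4: V̂ = -1 + 3.6·4 = 13.4; e = 13.4 − 13.4 = 0
x=6: V̂ = -1 + 3.6·6 = 20.6; e = 14.6 − 20.6 = -6
x=9: V̂ = -1 + 3.6·9 = 31.4; e = 37.4 − 31.4 = 6
x=10: V̂ = -1 + 3.6·10 = 35; e = 34 − 35 = -1
x=12: V̂ = -1 + 3.6·12 = 42.2; e = 41.2 − 42.2 = -1
|e| > 0.5: x=2 (|e|=2), x=6 (|e|=6), x=9 (|e|=6), x=10 (|e|=1), x=12 (|e|=1) → 5

5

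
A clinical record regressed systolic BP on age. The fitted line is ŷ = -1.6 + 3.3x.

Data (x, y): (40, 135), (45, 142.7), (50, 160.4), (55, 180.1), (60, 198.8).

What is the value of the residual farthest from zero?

e = 4.6

x=40: ŷ = -1.6 + 3.3·40 = 130.4; e = 135 − 130.4 = 4.6
x=45: ŷ = -1.6 + 3.3·45 = 146.9; e = 142.7 − 146.9 = -4.2
x=50: ŷ = -1.6 + 3.3·50 = 163.4; e = 160.4 − 163.4 = -3
x=55: ŷ = -1.6 + 3.3·55 = 179.9; e = 180.1 − 179.9 = 0.2
x=60: ŷ = -1.6 + 3.3·60 = 196.4; e = 198.8 − 196.4 = 2.4
Largest |e| is 4.6 at x = 40, residual 4.6.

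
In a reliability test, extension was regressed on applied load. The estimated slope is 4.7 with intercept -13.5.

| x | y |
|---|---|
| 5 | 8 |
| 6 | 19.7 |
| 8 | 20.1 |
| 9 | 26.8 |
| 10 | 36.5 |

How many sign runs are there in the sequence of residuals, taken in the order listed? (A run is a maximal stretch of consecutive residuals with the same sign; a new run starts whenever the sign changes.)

x=5: ŷ = -13.5 + 4.7·5 = 10; r = 8 − 10 = -2
x=6: ŷ = -13.5 + 4.7·6 = 14.7; r = 19.7 − 14.7 = 5
x=8: ŷ = -13.5 + 4.7·8 = 24.1; r = 20.1 − 24.1 = -4
x=9: ŷ = -13.5 + 4.7·9 = 28.8; r = 26.8 − 28.8 = -2
x=10: ŷ = -13.5 + 4.7·10 = 33.5; r = 36.5 − 33.5 = 3
Signs: − + − − +
Runs: −×1, +×1, −×2, +×1 → 4

4 runs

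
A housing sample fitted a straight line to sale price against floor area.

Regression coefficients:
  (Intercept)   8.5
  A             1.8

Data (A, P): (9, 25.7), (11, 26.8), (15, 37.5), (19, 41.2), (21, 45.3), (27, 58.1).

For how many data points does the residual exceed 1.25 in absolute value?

3

A=9: P̂ = 8.5 + 1.8·9 = 24.7; e = 25.7 − 24.7 = 1
A=11: P̂ = 8.5 + 1.8·11 = 28.3; e = 26.8 − 28.3 = -1.5
A=15: P̂ = 8.5 + 1.8·15 = 35.5; e = 37.5 − 35.5 = 2
A=19: P̂ = 8.5 + 1.8·19 = 42.7; e = 41.2 − 42.7 = -1.5
A=21: P̂ = 8.5 + 1.8·21 = 46.3; e = 45.3 − 46.3 = -1
A=27: P̂ = 8.5 + 1.8·27 = 57.1; e = 58.1 − 57.1 = 1
|e| > 1.25: A=11 (|e|=1.5), A=15 (|e|=2), A=19 (|e|=1.5) → 3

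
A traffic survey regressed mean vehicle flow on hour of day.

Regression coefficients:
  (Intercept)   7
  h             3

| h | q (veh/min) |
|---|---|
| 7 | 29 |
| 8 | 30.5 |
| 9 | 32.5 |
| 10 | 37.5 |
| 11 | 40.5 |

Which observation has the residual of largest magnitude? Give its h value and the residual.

h = 9, r = -1.5

h=7: ŷ = 7 + 3·7 = 28; r = 29 − 28 = 1
h=8: ŷ = 7 + 3·8 = 31; r = 30.5 − 31 = -0.5
h=9: ŷ = 7 + 3·9 = 34; r = 32.5 − 34 = -1.5
h=10: ŷ = 7 + 3·10 = 37; r = 37.5 − 37 = 0.5
h=11: ŷ = 7 + 3·11 = 40; r = 40.5 − 40 = 0.5
Largest |r| is 1.5 at h = 9, residual -1.5.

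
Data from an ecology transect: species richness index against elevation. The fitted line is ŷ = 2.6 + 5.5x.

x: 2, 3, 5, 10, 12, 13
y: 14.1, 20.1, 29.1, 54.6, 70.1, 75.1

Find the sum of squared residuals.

SSE = 14.5

x=2: ŷ = 2.6 + 5.5·2 = 13.6; r = 14.1 − 13.6 = 0.5
x=3: ŷ = 2.6 + 5.5·3 = 19.1; r = 20.1 − 19.1 = 1
x=5: ŷ = 2.6 + 5.5·5 = 30.1; r = 29.1 − 30.1 = -1
x=10: ŷ = 2.6 + 5.5·10 = 57.6; r = 54.6 − 57.6 = -3
x=12: ŷ = 2.6 + 5.5·12 = 68.6; r = 70.1 − 68.6 = 1.5
x=13: ŷ = 2.6 + 5.5·13 = 74.1; r = 75.1 − 74.1 = 1
SSE = 0.25 + 1 + 1 + 9 + 2.25 + 1 = 14.5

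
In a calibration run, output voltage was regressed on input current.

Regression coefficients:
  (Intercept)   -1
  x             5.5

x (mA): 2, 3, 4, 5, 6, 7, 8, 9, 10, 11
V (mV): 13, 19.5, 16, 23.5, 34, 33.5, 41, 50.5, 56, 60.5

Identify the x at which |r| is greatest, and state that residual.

x = 4, r = -5

x=2: ŷ = -1 + 5.5·2 = 10; r = 13 − 10 = 3
x=3: ŷ = -1 + 5.5·3 = 15.5; r = 19.5 − 15.5 = 4
x=4: ŷ = -1 + 5.5·4 = 21; r = 16 − 21 = -5
x=5: ŷ = -1 + 5.5·5 = 26.5; r = 23.5 − 26.5 = -3
x=6: ŷ = -1 + 5.5·6 = 32; r = 34 − 32 = 2
x=7: ŷ = -1 + 5.5·7 = 37.5; r = 33.5 − 37.5 = -4
x=8: ŷ = -1 + 5.5·8 = 43; r = 41 − 43 = -2
x=9: ŷ = -1 + 5.5·9 = 48.5; r = 50.5 − 48.5 = 2
x=10: ŷ = -1 + 5.5·10 = 54; r = 56 − 54 = 2
x=11: ŷ = -1 + 5.5·11 = 59.5; r = 60.5 − 59.5 = 1
Largest |r| is 5 at x = 4, residual -5.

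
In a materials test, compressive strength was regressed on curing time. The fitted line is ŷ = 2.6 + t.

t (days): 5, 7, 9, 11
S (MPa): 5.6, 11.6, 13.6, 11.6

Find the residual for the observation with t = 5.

ŷ = 2.6 + 5 = 7.6
r = 5.6 − 7.6 = -2

r = -2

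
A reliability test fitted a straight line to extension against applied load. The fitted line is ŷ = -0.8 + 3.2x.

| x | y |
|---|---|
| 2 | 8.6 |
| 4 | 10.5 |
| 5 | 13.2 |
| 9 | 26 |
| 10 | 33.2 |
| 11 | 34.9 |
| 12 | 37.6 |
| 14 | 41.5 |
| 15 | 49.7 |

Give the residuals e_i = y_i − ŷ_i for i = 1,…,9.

x=2: ŷ = -0.8 + 3.2·2 = 5.6; e = 8.6 − 5.6 = 3
x=4: ŷ = -0.8 + 3.2·4 = 12; e = 10.5 − 12 = -1.5
x=5: ŷ = -0.8 + 3.2·5 = 15.2; e = 13.2 − 15.2 = -2
x=9: ŷ = -0.8 + 3.2·9 = 28; e = 26 − 28 = -2
x=10: ŷ = -0.8 + 3.2·10 = 31.2; e = 33.2 − 31.2 = 2
x=11: ŷ = -0.8 + 3.2·11 = 34.4; e = 34.9 − 34.4 = 0.5
x=12: ŷ = -0.8 + 3.2·12 = 37.6; e = 37.6 − 37.6 = 0
x=14: ŷ = -0.8 + 3.2·14 = 44; e = 41.5 − 44 = -2.5
x=15: ŷ = -0.8 + 3.2·15 = 47.2; e = 49.7 − 47.2 = 2.5

3, -1.5, -2, -2, 2, 0.5, 0, -2.5, 2.5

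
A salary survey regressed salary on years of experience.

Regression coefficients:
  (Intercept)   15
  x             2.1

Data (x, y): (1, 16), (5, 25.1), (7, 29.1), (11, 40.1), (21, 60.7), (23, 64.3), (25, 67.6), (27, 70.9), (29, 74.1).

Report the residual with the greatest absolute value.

x=1: ŷ = 15 + 2.1·1 = 17.1; e = 16 − 17.1 = -1.1
x=5: ŷ = 15 + 2.1·5 = 25.5; e = 25.1 − 25.5 = -0.4
x=7: ŷ = 15 + 2.1·7 = 29.7; e = 29.1 − 29.7 = -0.6
x=11: ŷ = 15 + 2.1·11 = 38.1; e = 40.1 − 38.1 = 2
x=21: ŷ = 15 + 2.1·21 = 59.1; e = 60.7 − 59.1 = 1.6
x=23: ŷ = 15 + 2.1·23 = 63.3; e = 64.3 − 63.3 = 1
x=25: ŷ = 15 + 2.1·25 = 67.5; e = 67.6 − 67.5 = 0.1
x=27: ŷ = 15 + 2.1·27 = 71.7; e = 70.9 − 71.7 = -0.8
x=29: ŷ = 15 + 2.1·29 = 75.9; e = 74.1 − 75.9 = -1.8
Largest |e| is 2 at x = 11, residual 2.

e = 2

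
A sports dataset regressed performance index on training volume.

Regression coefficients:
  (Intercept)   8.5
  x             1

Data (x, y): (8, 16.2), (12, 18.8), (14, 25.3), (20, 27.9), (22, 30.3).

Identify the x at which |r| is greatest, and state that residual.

x = 14, r = 2.8

x=8: ŷ = 8.5 + 8 = 16.5; r = 16.2 − 16.5 = -0.3
x=12: ŷ = 8.5 + 12 = 20.5; r = 18.8 − 20.5 = -1.7
x=14: ŷ = 8.5 + 14 = 22.5; r = 25.3 − 22.5 = 2.8
x=20: ŷ = 8.5 + 20 = 28.5; r = 27.9 − 28.5 = -0.6
x=22: ŷ = 8.5 + 22 = 30.5; r = 30.3 − 30.5 = -0.2
Largest |r| is 2.8 at x = 14, residual 2.8.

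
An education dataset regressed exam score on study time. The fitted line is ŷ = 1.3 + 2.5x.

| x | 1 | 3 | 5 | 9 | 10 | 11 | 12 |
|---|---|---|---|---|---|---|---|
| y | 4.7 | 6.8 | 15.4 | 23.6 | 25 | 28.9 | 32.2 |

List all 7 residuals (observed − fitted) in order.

0.9, -2, 1.6, -0.2, -1.3, 0.1, 0.9

x=1: ŷ = 1.3 + 2.5·1 = 3.8; r = 4.7 − 3.8 = 0.9
x=3: ŷ = 1.3 + 2.5·3 = 8.8; r = 6.8 − 8.8 = -2
x=5: ŷ = 1.3 + 2.5·5 = 13.8; r = 15.4 − 13.8 = 1.6
x=9: ŷ = 1.3 + 2.5·9 = 23.8; r = 23.6 − 23.8 = -0.2
x=10: ŷ = 1.3 + 2.5·10 = 26.3; r = 25 − 26.3 = -1.3
x=11: ŷ = 1.3 + 2.5·11 = 28.8; r = 28.9 − 28.8 = 0.1
x=12: ŷ = 1.3 + 2.5·12 = 31.3; r = 32.2 − 31.3 = 0.9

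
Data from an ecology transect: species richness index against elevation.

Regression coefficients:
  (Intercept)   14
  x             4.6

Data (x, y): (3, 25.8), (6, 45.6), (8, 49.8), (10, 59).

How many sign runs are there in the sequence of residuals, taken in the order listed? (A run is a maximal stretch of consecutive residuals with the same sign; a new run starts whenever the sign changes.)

x=3: ŷ = 14 + 4.6·3 = 27.8; e = 25.8 − 27.8 = -2
x=6: ŷ = 14 + 4.6·6 = 41.6; e = 45.6 − 41.6 = 4
x=8: ŷ = 14 + 4.6·8 = 50.8; e = 49.8 − 50.8 = -1
x=10: ŷ = 14 + 4.6·10 = 60; e = 59 − 60 = -1
Signs: − + − −
Runs: −×1, +×1, −×2 → 3

3 runs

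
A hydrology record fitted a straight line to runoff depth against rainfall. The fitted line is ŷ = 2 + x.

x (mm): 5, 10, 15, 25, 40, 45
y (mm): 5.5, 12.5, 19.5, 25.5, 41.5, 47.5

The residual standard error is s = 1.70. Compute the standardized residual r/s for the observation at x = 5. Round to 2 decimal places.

ŷ = 2 + 5 = 7
r = 5.5 − 7 = -1.5
r/s = -1.5 / 1.70 = -0.88

-0.88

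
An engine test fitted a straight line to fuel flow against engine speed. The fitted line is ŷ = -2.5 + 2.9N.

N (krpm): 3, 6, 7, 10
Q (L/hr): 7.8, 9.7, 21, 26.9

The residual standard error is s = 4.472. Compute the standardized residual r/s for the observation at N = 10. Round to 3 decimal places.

ŷ = -2.5 + 2.9·10 = 26.5
r = 26.9 − 26.5 = 0.4
r/s = 0.4 / 4.472 = 0.089

0.089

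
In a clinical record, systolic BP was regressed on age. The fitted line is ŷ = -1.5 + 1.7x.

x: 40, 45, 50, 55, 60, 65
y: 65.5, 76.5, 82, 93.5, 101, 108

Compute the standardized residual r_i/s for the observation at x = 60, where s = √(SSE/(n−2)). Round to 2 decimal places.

0.33

x=40: ŷ = -1.5 + 1.7·40 = 66.5; r = 65.5 − 66.5 = -1
x=45: ŷ = -1.5 + 1.7·45 = 75; r = 76.5 − 75 = 1.5
x=50: ŷ = -1.5 + 1.7·50 = 83.5; r = 82 − 83.5 = -1.5
x=55: ŷ = -1.5 + 1.7·55 = 92; r = 93.5 − 92 = 1.5
x=60: ŷ = -1.5 + 1.7·60 = 100.5; r = 101 − 100.5 = 0.5
x=65: ŷ = -1.5 + 1.7·65 = 109; r = 108 − 109 = -1
SSE = 1 + 2.25 + 2.25 + 2.25 + 0.25 + 1 = 9
s = √(9/4) = 1.5
r/s = 0.5 / 1.5 = 0.33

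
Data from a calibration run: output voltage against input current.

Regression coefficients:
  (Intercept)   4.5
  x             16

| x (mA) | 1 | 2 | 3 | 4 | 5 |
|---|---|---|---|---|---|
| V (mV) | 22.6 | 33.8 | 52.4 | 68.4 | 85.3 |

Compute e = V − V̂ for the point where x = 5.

e = 0.8

V̂ = 4.5 + 16·5 = 84.5
e = 85.3 − 84.5 = 0.8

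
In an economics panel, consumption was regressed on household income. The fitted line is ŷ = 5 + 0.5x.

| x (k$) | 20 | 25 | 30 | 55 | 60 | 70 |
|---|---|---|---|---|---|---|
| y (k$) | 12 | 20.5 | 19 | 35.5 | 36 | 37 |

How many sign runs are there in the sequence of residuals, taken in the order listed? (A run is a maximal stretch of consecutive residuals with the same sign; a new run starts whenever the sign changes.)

x=20: ŷ = 5 + 0.5·20 = 15; e = 12 − 15 = -3
x=25: ŷ = 5 + 0.5·25 = 17.5; e = 20.5 − 17.5 = 3
x=30: ŷ = 5 + 0.5·30 = 20; e = 19 − 20 = -1
x=55: ŷ = 5 + 0.5·55 = 32.5; e = 35.5 − 32.5 = 3
x=60: ŷ = 5 + 0.5·60 = 35; e = 36 − 35 = 1
x=70: ŷ = 5 + 0.5·70 = 40; e = 37 − 40 = -3
Signs: − + − + + −
Runs: −×1, +×1, −×1, +×2, −×1 → 5

5 runs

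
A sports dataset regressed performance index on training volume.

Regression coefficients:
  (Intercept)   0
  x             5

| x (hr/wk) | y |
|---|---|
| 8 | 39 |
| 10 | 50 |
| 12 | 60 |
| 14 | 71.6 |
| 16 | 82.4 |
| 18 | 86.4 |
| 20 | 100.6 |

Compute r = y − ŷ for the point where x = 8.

r = -1

ŷ = 5·8 = 40
r = 39 − 40 = -1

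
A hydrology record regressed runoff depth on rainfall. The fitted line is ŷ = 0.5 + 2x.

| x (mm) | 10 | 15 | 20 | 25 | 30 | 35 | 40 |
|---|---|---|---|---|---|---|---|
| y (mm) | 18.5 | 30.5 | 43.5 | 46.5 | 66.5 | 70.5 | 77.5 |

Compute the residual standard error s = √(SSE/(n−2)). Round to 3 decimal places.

x=10: ŷ = 0.5 + 2·10 = 20.5; r = 18.5 − 20.5 = -2
x=15: ŷ = 0.5 + 2·15 = 30.5; r = 30.5 − 30.5 = 0
x=20: ŷ = 0.5 + 2·20 = 40.5; r = 43.5 − 40.5 = 3
x=25: ŷ = 0.5 + 2·25 = 50.5; r = 46.5 − 50.5 = -4
x=30: ŷ = 0.5 + 2·30 = 60.5; r = 66.5 − 60.5 = 6
x=35: ŷ = 0.5 + 2·35 = 70.5; r = 70.5 − 70.5 = 0
x=40: ŷ = 0.5 + 2·40 = 80.5; r = 77.5 − 80.5 = -3
SSE = 4 + 0 + 9 + 16 + 36 + 0 + 9 = 74
s = √(74/5) = √14.8 ≈ 3.847

s = 3.847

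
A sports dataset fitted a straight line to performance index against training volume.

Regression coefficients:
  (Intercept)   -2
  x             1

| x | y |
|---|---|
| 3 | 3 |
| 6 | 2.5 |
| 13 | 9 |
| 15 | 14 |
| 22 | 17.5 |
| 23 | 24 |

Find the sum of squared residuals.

x=3: ŷ = -2 + 3 = 1; r = 3 − 1 = 2
x=6: ŷ = -2 + 6 = 4; r = 2.5 − 4 = -1.5
x=13: ŷ = -2 + 13 = 11; r = 9 − 11 = -2
x=15: ŷ = -2 + 15 = 13; r = 14 − 13 = 1
x=22: ŷ = -2 + 22 = 20; r = 17.5 − 20 = -2.5
x=23: ŷ = -2 + 23 = 21; r = 24 − 21 = 3
SSE = 4 + 2.25 + 4 + 1 + 6.25 + 9 = 26.5

SSE = 26.5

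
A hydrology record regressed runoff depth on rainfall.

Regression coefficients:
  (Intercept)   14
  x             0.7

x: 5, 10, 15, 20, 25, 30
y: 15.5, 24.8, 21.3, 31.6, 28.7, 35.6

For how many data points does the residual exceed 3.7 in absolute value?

x=5: ŷ = 14 + 0.7·5 = 17.5; r = 15.5 − 17.5 = -2
x=10: ŷ = 14 + 0.7·10 = 21; r = 24.8 − 21 = 3.8
x=15: ŷ = 14 + 0.7·15 = 24.5; r = 21.3 − 24.5 = -3.2
x=20: ŷ = 14 + 0.7·20 = 28; r = 31.6 − 28 = 3.6
x=25: ŷ = 14 + 0.7·25 = 31.5; r = 28.7 − 31.5 = -2.8
x=30: ŷ = 14 + 0.7·30 = 35; r = 35.6 − 35 = 0.6
|r| > 3.7: x=10 (|r|=3.8) → 1

1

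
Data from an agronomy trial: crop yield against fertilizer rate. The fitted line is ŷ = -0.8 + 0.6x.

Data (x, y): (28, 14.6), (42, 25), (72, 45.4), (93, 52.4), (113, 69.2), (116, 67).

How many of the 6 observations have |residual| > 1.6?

4

x=28: ŷ = -0.8 + 0.6·28 = 16; e = 14.6 − 16 = -1.4
x=42: ŷ = -0.8 + 0.6·42 = 24.4; e = 25 − 24.4 = 0.6
x=72: ŷ = -0.8 + 0.6·72 = 42.4; e = 45.4 − 42.4 = 3
x=93: ŷ = -0.8 + 0.6·93 = 55; e = 52.4 − 55 = -2.6
x=113: ŷ = -0.8 + 0.6·113 = 67; e = 69.2 − 67 = 2.2
x=116: ŷ = -0.8 + 0.6·116 = 68.8; e = 67 − 68.8 = -1.8
|e| > 1.6: x=72 (|e|=3), x=93 (|e|=2.6), x=113 (|e|=2.2), x=116 (|e|=1.8) → 4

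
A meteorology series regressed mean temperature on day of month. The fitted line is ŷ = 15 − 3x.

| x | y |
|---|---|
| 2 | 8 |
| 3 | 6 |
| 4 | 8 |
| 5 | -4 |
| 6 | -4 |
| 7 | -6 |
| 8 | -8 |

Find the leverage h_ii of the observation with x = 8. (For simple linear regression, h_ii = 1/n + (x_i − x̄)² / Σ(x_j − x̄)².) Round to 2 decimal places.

x̄ = (2 + 3 + 4 + 5 + 6 + 7 + 8)/7 = 5
Σ(x − x̄)² = 9 + 4 + 1 + 0 + 1 + 4 + 9 = 28
h = 1/7 + (3)²/28 = 0.142857 + 0.321429 = 0.46

h = 0.46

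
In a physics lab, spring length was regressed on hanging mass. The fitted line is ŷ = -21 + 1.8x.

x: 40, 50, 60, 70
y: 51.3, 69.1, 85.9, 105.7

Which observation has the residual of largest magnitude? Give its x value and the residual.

x = 60, r = -1.1

x=40: ŷ = -21 + 1.8·40 = 51; r = 51.3 − 51 = 0.3
x=50: ŷ = -21 + 1.8·50 = 69; r = 69.1 − 69 = 0.1
x=60: ŷ = -21 + 1.8·60 = 87; r = 85.9 − 87 = -1.1
x=70: ŷ = -21 + 1.8·70 = 105; r = 105.7 − 105 = 0.7
Largest |r| is 1.1 at x = 60, residual -1.1.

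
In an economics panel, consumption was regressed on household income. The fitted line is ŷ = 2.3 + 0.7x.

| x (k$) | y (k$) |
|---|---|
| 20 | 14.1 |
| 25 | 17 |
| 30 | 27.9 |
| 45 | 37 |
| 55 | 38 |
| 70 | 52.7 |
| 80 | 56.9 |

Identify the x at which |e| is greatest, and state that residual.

x=20: ŷ = 2.3 + 0.7·20 = 16.3; e = 14.1 − 16.3 = -2.2
x=25: ŷ = 2.3 + 0.7·25 = 19.8; e = 17 − 19.8 = -2.8
x=30: ŷ = 2.3 + 0.7·30 = 23.3; e = 27.9 − 23.3 = 4.6
x=45: ŷ = 2.3 + 0.7·45 = 33.8; e = 37 − 33.8 = 3.2
x=55: ŷ = 2.3 + 0.7·55 = 40.8; e = 38 − 40.8 = -2.8
x=70: ŷ = 2.3 + 0.7·70 = 51.3; e = 52.7 − 51.3 = 1.4
x=80: ŷ = 2.3 + 0.7·80 = 58.3; e = 56.9 − 58.3 = -1.4
Largest |e| is 4.6 at x = 30, residual 4.6.

x = 30, e = 4.6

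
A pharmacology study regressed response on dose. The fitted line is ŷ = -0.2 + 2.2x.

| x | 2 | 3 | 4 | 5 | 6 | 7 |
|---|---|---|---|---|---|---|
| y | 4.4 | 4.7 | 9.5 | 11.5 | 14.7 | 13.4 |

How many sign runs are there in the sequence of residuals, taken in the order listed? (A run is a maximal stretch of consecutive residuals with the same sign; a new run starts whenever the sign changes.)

x=2: ŷ = -0.2 + 2.2·2 = 4.2; e = 4.4 − 4.2 = 0.2
x=3: ŷ = -0.2 + 2.2·3 = 6.4; e = 4.7 − 6.4 = -1.7
x=4: ŷ = -0.2 + 2.2·4 = 8.6; e = 9.5 − 8.6 = 0.9
x=5: ŷ = -0.2 + 2.2·5 = 10.8; e = 11.5 − 10.8 = 0.7
x=6: ŷ = -0.2 + 2.2·6 = 13; e = 14.7 − 13 = 1.7
x=7: ŷ = -0.2 + 2.2·7 = 15.2; e = 13.4 − 15.2 = -1.8
Signs: + − + + + −
Runs: +×1, −×1, +×3, −×1 → 4

4 runs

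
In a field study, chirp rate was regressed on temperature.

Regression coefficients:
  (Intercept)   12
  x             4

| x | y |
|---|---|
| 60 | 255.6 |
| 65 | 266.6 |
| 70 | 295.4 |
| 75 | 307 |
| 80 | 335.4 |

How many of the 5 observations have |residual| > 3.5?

3

x=60: ŷ = 12 + 4·60 = 252; r = 255.6 − 252 = 3.6
x=65: ŷ = 12 + 4·65 = 272; r = 266.6 − 272 = -5.4
x=70: ŷ = 12 + 4·70 = 292; r = 295.4 − 292 = 3.4
x=75: ŷ = 12 + 4·75 = 312; r = 307 − 312 = -5
x=80: ŷ = 12 + 4·80 = 332; r = 335.4 − 332 = 3.4
|r| > 3.5: x=60 (|r|=3.6), x=65 (|r|=5.4), x=75 (|r|=5) → 3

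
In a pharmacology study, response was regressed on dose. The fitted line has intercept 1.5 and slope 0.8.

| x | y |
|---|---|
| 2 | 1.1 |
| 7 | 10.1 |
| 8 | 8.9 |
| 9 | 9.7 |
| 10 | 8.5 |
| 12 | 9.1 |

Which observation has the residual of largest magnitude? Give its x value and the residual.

x = 7, e = 3

x=2: ŷ = 1.5 + 0.8·2 = 3.1; e = 1.1 − 3.1 = -2
x=7: ŷ = 1.5 + 0.8·7 = 7.1; e = 10.1 − 7.1 = 3
x=8: ŷ = 1.5 + 0.8·8 = 7.9; e = 8.9 − 7.9 = 1
x=9: ŷ = 1.5 + 0.8·9 = 8.7; e = 9.7 − 8.7 = 1
x=10: ŷ = 1.5 + 0.8·10 = 9.5; e = 8.5 − 9.5 = -1
x=12: ŷ = 1.5 + 0.8·12 = 11.1; e = 9.1 − 11.1 = -2
Largest |e| is 3 at x = 7, residual 3.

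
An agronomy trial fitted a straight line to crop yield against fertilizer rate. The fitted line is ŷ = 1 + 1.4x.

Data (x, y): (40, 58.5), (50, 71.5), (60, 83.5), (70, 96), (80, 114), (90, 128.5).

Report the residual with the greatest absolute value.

r = -3

x=40: ŷ = 1 + 1.4·40 = 57; r = 58.5 − 57 = 1.5
x=50: ŷ = 1 + 1.4·50 = 71; r = 71.5 − 71 = 0.5
x=60: ŷ = 1 + 1.4·60 = 85; r = 83.5 − 85 = -1.5
x=70: ŷ = 1 + 1.4·70 = 99; r = 96 − 99 = -3
x=80: ŷ = 1 + 1.4·80 = 113; r = 114 − 113 = 1
x=90: ŷ = 1 + 1.4·90 = 127; r = 128.5 − 127 = 1.5
Largest |r| is 3 at x = 70, residual -3.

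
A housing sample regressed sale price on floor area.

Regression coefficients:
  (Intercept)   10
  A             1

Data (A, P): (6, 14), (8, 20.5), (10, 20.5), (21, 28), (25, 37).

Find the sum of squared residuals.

SSE = 23.5

A=6: P̂ = 10 + 6 = 16; e = 14 − 16 = -2
A=8: P̂ = 10 + 8 = 18; e = 20.5 − 18 = 2.5
A=10: P̂ = 10 + 10 = 20; e = 20.5 − 20 = 0.5
A=21: P̂ = 10 + 21 = 31; e = 28 − 31 = -3
A=25: P̂ = 10 + 25 = 35; e = 37 − 35 = 2
SSE = 4 + 6.25 + 0.25 + 9 + 4 = 23.5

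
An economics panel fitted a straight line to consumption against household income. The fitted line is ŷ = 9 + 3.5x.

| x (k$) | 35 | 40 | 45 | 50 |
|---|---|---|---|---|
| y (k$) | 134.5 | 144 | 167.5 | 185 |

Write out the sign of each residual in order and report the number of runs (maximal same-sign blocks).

x=35: ŷ = 9 + 3.5·35 = 131.5; e = 134.5 − 131.5 = 3
x=40: ŷ = 9 + 3.5·40 = 149; e = 144 − 149 = -5
x=45: ŷ = 9 + 3.5·45 = 166.5; e = 167.5 − 166.5 = 1
x=50: ŷ = 9 + 3.5·50 = 184; e = 185 − 184 = 1
Signs: + − + +
Runs: +×1, −×1, +×2 → 3

3 runs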